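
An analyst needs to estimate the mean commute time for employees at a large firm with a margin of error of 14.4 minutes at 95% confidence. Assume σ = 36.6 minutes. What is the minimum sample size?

For a mean, the margin of error is E = z·σ/√n, so n = (zσ/E)².
At 95% confidence, z = 1.960.
n = (1.960 × 36.6 / 14.4)² = 24.82
Round up: n = 25.

25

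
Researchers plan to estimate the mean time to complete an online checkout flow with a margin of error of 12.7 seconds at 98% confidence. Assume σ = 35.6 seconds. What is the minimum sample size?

43

For a mean, the margin of error is E = z·σ/√n, so n = (zσ/E)².
At 98% confidence, z = 2.326.
n = (2.326 × 35.6 / 12.7)² = 42.51
Round up: n = 43.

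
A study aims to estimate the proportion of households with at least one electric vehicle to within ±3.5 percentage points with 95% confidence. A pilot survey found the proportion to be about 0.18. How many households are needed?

463

For a proportion with margin E = 0.035 at 95% confidence, z = 1.960.
n = p̂(1−p̂)(z/E)² = 0.18 × 0.82 × (1.960/0.035)² = 462.87
Round up: n = 463.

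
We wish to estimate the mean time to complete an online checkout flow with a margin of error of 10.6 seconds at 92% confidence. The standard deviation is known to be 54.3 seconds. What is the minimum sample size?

For a mean, the margin of error is E = z·σ/√n, so n = (zσ/E)².
At 92% confidence, z = 1.751.
n = (1.751 × 54.3 / 10.6)² = 80.46
Round up: n = 81.

81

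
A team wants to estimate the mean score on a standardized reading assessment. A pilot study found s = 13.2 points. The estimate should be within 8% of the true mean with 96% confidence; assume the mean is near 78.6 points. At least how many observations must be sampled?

19

For a mean, the margin of error is E = z·σ/√n, so n = (zσ/E)².
At 96% confidence, z = 2.054.
E = 8% of 78.6 = 6.288 points.
n = (2.054 × 13.2 / 6.288)² = 18.59
Round up: n = 19.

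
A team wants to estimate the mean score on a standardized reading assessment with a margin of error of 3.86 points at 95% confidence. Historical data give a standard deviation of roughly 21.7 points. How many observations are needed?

For a mean, the margin of error is E = z·σ/√n, so n = (zσ/E)².
At 95% confidence, z = 1.960.
n = (1.960 × 21.7 / 3.86)² = 121.41
Round up: n = 122.

n = 122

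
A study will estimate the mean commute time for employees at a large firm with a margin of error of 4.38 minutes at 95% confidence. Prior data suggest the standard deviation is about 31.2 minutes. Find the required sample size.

For a mean, the margin of error is E = z·σ/√n, so n = (zσ/E)².
At 95% confidence, z = 1.960.
n = (1.960 × 31.2 / 4.38)² = 194.93
Round up: n = 195.

n = 195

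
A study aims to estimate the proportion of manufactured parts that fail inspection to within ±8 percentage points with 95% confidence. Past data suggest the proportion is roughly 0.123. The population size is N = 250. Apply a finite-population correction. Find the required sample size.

n = 52

For a proportion with margin E = 0.08 at 95% confidence, z = 1.960.
n = p̂(1−p̂)(z/E)² = 0.123 × 0.877 × (1.960/0.08)² = 64.75 — call this n₀.
Finite-population correction with N = 250: n = n₀ / (1 + (n₀−1)/N) = 64.75 / 1.255 = 51.59
Round up: n = 52.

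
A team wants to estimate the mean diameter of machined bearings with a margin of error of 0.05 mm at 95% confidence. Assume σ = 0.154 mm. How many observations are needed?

For a mean, the margin of error is E = z·σ/√n, so n = (zσ/E)².
At 95% confidence, z = 1.960.
n = (1.960 × 0.154 / 0.05)² = 36.44
Round up: n = 37.

37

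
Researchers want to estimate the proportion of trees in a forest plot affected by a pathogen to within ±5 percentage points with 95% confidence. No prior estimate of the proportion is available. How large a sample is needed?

385

For a proportion with margin E = 0.05 at 95% confidence, z = 1.960.
With no prior estimate, use p = 0.5, which maximizes p(1−p) at 0.25.
n = 0.25 × (z/E)² = 0.25 × (1.960/0.05)² = 384.16
Round up: n = 385.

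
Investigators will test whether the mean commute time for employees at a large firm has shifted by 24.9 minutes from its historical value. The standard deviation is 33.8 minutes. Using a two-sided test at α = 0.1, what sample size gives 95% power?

For a one-sample z-test, n = ((z_{α/2} + z_β)·σ/δ)².
z_{α/2} = 1.645 (two-sided α = 0.1); z_β = 1.645 (power 95% → β = 0.05).
n = (3.290 × 33.8 / 24.9)² = 19.94
Round up: n = 20.

20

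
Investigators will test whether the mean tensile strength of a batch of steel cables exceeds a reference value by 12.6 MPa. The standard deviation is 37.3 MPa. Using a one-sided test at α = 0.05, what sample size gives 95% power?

For a one-sample z-test, n = ((z_α + z_β)·σ/δ)².
z_α = 1.645 (one-sided α = 0.05); z_β = 1.645 (power 95% → β = 0.05).
n = (3.290 × 37.3 / 12.6)² = 94.86
Round up: n = 95.

n = 95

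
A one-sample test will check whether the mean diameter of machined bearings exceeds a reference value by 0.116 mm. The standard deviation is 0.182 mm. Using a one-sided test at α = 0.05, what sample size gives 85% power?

For a one-sample z-test, n = ((z_α + z_β)·σ/δ)².
z_α = 1.645 (one-sided α = 0.05); z_β = 1.036 (power 85% → β = 0.15).
n = (2.681 × 0.182 / 0.116)² = 17.69
Round up: n = 18.

18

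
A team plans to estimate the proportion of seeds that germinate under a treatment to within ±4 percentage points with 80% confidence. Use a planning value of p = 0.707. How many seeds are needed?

For a proportion with margin E = 0.04 at 80% confidence, z = 1.282.
n = p̂(1−p̂)(z/E)² = 0.707 × 0.293 × (1.282/0.04)² = 212.79
Round up: n = 213.

213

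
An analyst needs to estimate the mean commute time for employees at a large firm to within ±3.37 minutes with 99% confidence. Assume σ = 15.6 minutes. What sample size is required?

For a mean, the margin of error is E = z·σ/√n, so n = (zσ/E)².
At 99% confidence, z = 2.576.
n = (2.576 × 15.6 / 3.37)² = 142.19
Round up: n = 143.

143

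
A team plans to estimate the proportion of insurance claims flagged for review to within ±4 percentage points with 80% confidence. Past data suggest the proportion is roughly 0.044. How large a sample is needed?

For a proportion with margin E = 0.04 at 80% confidence, z = 1.282.
n = p̂(1−p̂)(z/E)² = 0.044 × 0.956 × (1.282/0.04)² = 43.21
Round up: n = 44.

44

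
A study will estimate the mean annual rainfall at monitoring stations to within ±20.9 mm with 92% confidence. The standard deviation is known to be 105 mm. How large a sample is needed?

For a mean, the margin of error is E = z·σ/√n, so n = (zσ/E)².
At 92% confidence, z = 1.751.
n = (1.751 × 105 / 20.9)² = 77.39
Round up: n = 78.

78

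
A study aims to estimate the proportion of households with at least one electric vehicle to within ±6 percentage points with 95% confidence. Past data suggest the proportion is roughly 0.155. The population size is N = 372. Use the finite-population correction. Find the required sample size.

n = 102

For a proportion with margin E = 0.06 at 95% confidence, z = 1.960.
n = p̂(1−p̂)(z/E)² = 0.155 × 0.845 × (1.960/0.06)² = 139.76 — call this n₀.
Finite-population correction with N = 372: n = n₀ / (1 + (n₀−1)/N) = 139.76 / 1.373 = 101.79
Round up: n = 102.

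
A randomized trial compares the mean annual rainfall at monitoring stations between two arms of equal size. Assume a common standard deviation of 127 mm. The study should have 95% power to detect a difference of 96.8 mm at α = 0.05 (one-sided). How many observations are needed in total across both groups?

For two equal groups, n per group = 2·((z_α + z_β)·σ/δ)².
z_α = 1.645; z_β = 1.645 (power 95%).
n = 2 × (3.290 × 127 / 96.8)² = 2 × 18.63 = 37.26
Round up: n = 38 per group.
Total across both groups: 2 × 38 = 76.

76 total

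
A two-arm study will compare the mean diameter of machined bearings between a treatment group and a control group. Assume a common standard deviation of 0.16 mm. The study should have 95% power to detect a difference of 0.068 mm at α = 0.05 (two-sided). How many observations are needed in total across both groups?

288 total

For two equal groups, n per group = 2·((z_{α/2} + z_β)·σ/δ)².
z_{α/2} = 1.960; z_β = 1.645 (power 95%).
n = 2 × (3.605 × 0.16 / 0.068)² = 2 × 71.95 = 143.90
Round up: n = 144 per group.
Total across both groups: 2 × 144 = 288.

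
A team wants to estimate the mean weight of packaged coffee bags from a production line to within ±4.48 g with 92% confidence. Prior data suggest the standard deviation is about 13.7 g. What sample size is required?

29

For a mean, the margin of error is E = z·σ/√n, so n = (zσ/E)².
At 92% confidence, z = 1.751.
n = (1.751 × 13.7 / 4.48)² = 28.67
Round up: n = 29.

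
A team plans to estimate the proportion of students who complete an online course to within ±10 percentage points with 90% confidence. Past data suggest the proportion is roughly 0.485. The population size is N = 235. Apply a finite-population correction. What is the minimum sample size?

For a proportion with margin E = 0.1 at 90% confidence, z = 1.645.
n = p̂(1−p̂)(z/E)² = 0.485 × 0.515 × (1.645/0.1)² = 67.59 — call this n₀.
Finite-population correction with N = 235: n = n₀ / (1 + (n₀−1)/N) = 67.59 / 1.283 = 52.68
Round up: n = 53.

53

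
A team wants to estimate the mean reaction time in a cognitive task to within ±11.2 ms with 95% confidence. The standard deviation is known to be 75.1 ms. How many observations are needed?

n = 173

For a mean, the margin of error is E = z·σ/√n, so n = (zσ/E)².
At 95% confidence, z = 1.960.
n = (1.960 × 75.1 / 11.2)² = 172.73
Round up: n = 173.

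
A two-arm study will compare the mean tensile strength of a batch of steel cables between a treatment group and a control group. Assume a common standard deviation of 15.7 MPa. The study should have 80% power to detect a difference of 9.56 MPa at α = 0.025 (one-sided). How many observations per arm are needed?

43 per group

For two equal groups, n per group = 2·((z_α + z_β)·σ/δ)².
z_α = 1.960; z_β = 0.842 (power 80%).
n = 2 × (2.802 × 15.7 / 9.56)² = 2 × 21.17 = 42.34
Round up: n = 43 per group.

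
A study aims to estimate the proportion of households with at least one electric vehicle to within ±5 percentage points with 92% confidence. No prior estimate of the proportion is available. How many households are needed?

For a proportion with margin E = 0.05 at 92% confidence, z = 1.751.
With no prior estimate, use p = 0.5, which maximizes p(1−p) at 0.25.
n = 0.25 × (z/E)² = 0.25 × (1.751/0.05)² = 306.60
Round up: n = 307.

307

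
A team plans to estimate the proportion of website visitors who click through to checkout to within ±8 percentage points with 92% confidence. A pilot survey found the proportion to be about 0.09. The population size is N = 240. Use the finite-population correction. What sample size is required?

n = 34

For a proportion with margin E = 0.08 at 92% confidence, z = 1.751.
n = p̂(1−p̂)(z/E)² = 0.09 × 0.91 × (1.751/0.08)² = 39.24 — call this n₀.
Finite-population correction with N = 240: n = n₀ / (1 + (n₀−1)/N) = 39.24 / 1.159 = 33.86
Round up: n = 34.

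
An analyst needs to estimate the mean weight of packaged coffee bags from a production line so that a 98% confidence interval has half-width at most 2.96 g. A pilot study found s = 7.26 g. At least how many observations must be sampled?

n = 33

For a mean, the margin of error is E = z·σ/√n, so n = (zσ/E)².
At 98% confidence, z = 2.326.
n = (2.326 × 7.26 / 2.96)² = 32.55
Round up: n = 33.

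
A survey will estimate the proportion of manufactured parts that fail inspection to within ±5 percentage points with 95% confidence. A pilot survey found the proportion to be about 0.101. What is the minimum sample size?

For a proportion with margin E = 0.05 at 95% confidence, z = 1.960.
n = p̂(1−p̂)(z/E)² = 0.101 × 0.899 × (1.960/0.05)² = 139.53
Round up: n = 140.

140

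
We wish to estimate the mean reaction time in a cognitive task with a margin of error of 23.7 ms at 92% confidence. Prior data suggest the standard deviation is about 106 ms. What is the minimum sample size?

For a mean, the margin of error is E = z·σ/√n, so n = (zσ/E)².
At 92% confidence, z = 1.751.
n = (1.751 × 106 / 23.7)² = 61.33
Round up: n = 62.

62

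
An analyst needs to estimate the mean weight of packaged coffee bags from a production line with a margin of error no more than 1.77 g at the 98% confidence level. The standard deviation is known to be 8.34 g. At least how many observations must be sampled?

121

For a mean, the margin of error is E = z·σ/√n, so n = (zσ/E)².
At 98% confidence, z = 2.326.
n = (2.326 × 8.34 / 1.77)² = 120.12
Round up: n = 121.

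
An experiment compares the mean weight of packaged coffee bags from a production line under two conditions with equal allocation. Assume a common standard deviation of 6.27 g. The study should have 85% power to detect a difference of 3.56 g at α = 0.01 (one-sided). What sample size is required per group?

For two equal groups, n per group = 2·((z_α + z_β)·σ/δ)².
z_α = 2.326; z_β = 1.036 (power 85%).
n = 2 × (3.362 × 6.27 / 3.56)² = 2 × 35.06 = 70.12
Round up: n = 71 per group.

71 per group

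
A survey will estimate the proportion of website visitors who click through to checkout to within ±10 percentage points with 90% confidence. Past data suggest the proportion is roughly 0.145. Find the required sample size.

For a proportion with margin E = 0.1 at 90% confidence, z = 1.645.
n = p̂(1−p̂)(z/E)² = 0.145 × 0.855 × (1.645/0.1)² = 33.55
Round up: n = 34.

n = 34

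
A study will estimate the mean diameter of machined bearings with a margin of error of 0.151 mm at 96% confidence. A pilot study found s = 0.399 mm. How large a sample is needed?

30

For a mean, the margin of error is E = z·σ/√n, so n = (zσ/E)².
At 96% confidence, z = 2.054.
n = (2.054 × 0.399 / 0.151)² = 29.46
Round up: n = 30.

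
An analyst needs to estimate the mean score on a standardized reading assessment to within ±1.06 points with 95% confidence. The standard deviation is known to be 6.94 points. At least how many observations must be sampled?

For a mean, the margin of error is E = z·σ/√n, so n = (zσ/E)².
At 95% confidence, z = 1.960.
n = (1.960 × 6.94 / 1.06)² = 164.67
Round up: n = 165.

165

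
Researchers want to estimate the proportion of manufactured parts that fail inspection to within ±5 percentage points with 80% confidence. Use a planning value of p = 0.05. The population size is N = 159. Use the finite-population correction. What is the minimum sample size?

For a proportion with margin E = 0.05 at 80% confidence, z = 1.282.
n = p̂(1−p̂)(z/E)² = 0.05 × 0.95 × (1.282/0.05)² = 31.23 — call this n₀.
Finite-population correction with N = 159: n = n₀ / (1 + (n₀−1)/N) = 31.23 / 1.19 = 26.24
Round up: n = 27.

27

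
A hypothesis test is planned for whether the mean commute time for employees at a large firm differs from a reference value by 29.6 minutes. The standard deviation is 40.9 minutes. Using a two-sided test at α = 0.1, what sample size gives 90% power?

For a one-sample z-test, n = ((z_{α/2} + z_β)·σ/δ)².
z_{α/2} = 1.645 (two-sided α = 0.1); z_β = 1.282 (power 90% → β = 0.1).
n = (2.927 × 40.9 / 29.6)² = 16.36
Round up: n = 17.

17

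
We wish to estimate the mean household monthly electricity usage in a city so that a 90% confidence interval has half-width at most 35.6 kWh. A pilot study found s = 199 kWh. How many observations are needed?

85

For a mean, the margin of error is E = z·σ/√n, so n = (zσ/E)².
At 90% confidence, z = 1.645.
n = (1.645 × 199 / 35.6)² = 84.55
Round up: n = 85.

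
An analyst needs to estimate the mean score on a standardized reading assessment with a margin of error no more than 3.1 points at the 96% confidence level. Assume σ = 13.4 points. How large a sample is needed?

For a mean, the margin of error is E = z·σ/√n, so n = (zσ/E)².
At 96% confidence, z = 2.054.
n = (2.054 × 13.4 / 3.1)² = 78.83
Round up: n = 79.

79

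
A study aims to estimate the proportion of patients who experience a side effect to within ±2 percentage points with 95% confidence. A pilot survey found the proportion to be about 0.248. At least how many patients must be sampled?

For a proportion with margin E = 0.02 at 95% confidence, z = 1.960.
n = p̂(1−p̂)(z/E)² = 0.248 × 0.752 × (1.960/0.02)² = 1791.11
Round up: n = 1792.

1792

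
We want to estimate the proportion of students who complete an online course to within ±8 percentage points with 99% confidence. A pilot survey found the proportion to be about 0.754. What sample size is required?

For a proportion with margin E = 0.08 at 99% confidence, z = 2.576.
n = p̂(1−p̂)(z/E)² = 0.754 × 0.246 × (2.576/0.08)² = 192.32
Round up: n = 193.

193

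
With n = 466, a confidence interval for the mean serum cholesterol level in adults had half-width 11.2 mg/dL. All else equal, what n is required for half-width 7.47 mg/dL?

n = 1048

Margin of error scales as 1/√n, so n₂ = n₁·(E₁/E₂)².
n₂ = 466 × (11.2/7.47)² = 466 × 2.248 = 1047.57
Round up: n₂ = 1048.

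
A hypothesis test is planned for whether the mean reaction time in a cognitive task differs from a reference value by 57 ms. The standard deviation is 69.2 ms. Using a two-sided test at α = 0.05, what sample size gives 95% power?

n = 20

For a one-sample z-test, n = ((z_{α/2} + z_β)·σ/δ)².
z_{α/2} = 1.960 (two-sided α = 0.05); z_β = 1.645 (power 95% → β = 0.05).
n = (3.605 × 69.2 / 57)² = 19.15
Round up: n = 20.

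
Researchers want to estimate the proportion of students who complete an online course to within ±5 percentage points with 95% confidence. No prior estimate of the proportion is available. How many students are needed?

For a proportion with margin E = 0.05 at 95% confidence, z = 1.960.
With no prior estimate, use p = 0.5, which maximizes p(1−p) at 0.25.
n = 0.25 × (z/E)² = 0.25 × (1.960/0.05)² = 384.16
Round up: n = 385.

385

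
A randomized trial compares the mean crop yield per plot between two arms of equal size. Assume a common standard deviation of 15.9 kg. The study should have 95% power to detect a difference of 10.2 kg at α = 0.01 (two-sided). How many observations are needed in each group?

87 per group

For two equal groups, n per group = 2·((z_{α/2} + z_β)·σ/δ)².
z_{α/2} = 2.576; z_β = 1.645 (power 95%).
n = 2 × (4.221 × 15.9 / 10.2)² = 2 × 43.29 = 86.58
Round up: n = 87 per group.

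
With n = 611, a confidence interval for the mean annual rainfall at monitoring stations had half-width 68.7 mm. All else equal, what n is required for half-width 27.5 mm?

Margin of error scales as 1/√n, so n₂ = n₁·(E₁/E₂)².
n₂ = 611 × (68.7/27.5)² = 611 × 6.241 = 3813.25
Round up: n₂ = 3814.

3814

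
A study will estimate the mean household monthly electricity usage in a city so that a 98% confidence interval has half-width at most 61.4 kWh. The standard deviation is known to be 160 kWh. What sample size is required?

37

For a mean, the margin of error is E = z·σ/√n, so n = (zσ/E)².
At 98% confidence, z = 2.326.
n = (2.326 × 160 / 61.4)² = 36.74
Round up: n = 37.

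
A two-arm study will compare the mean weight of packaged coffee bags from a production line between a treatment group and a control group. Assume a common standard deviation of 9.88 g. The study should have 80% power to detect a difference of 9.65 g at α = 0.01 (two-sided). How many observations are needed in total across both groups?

For two equal groups, n per group = 2·((z_{α/2} + z_β)·σ/δ)².
z_{α/2} = 2.576; z_β = 0.842 (power 80%).
n = 2 × (3.418 × 9.88 / 9.65)² = 2 × 12.25 = 24.50
Round up: n = 25 per group.
Total across both groups: 2 × 25 = 50.

50 total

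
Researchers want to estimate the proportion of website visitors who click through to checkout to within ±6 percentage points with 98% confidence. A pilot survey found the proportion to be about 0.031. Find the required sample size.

For a proportion with margin E = 0.06 at 98% confidence, z = 2.326.
n = p̂(1−p̂)(z/E)² = 0.031 × 0.969 × (2.326/0.06)² = 45.14
Round up: n = 46.

46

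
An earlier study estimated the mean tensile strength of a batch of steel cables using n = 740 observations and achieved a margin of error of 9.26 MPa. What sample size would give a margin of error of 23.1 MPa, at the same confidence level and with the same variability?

Margin of error scales as 1/√n, so n₂ = n₁·(E₁/E₂)².
n₂ = 740 × (9.26/23.1)² = 740 × 0.1607 = 118.92
Round up: n₂ = 119.

119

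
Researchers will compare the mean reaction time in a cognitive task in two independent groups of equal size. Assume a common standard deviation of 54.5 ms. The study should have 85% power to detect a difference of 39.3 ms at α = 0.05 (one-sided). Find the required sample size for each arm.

For two equal groups, n per group = 2·((z_α + z_β)·σ/δ)².
z_α = 1.645; z_β = 1.036 (power 85%).
n = 2 × (2.681 × 54.5 / 39.3)² = 2 × 13.82 = 27.64
Round up: n = 28 per group.

28 per group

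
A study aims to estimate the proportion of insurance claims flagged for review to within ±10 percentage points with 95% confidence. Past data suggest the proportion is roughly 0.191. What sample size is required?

60

For a proportion with margin E = 0.1 at 95% confidence, z = 1.960.
n = p̂(1−p̂)(z/E)² = 0.191 × 0.809 × (1.960/0.1)² = 59.36
Round up: n = 60.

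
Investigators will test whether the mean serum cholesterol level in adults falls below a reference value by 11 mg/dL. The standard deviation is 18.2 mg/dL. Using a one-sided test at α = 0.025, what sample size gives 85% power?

For a one-sample z-test, n = ((z_α + z_β)·σ/δ)².
z_α = 1.960 (one-sided α = 0.025); z_β = 1.036 (power 85% → β = 0.15).
n = (2.996 × 18.2 / 11)² = 24.57
Round up: n = 25.

25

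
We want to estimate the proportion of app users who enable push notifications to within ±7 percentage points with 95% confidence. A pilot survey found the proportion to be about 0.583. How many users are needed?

191

For a proportion with margin E = 0.07 at 95% confidence, z = 1.960.
n = p̂(1−p̂)(z/E)² = 0.583 × 0.417 × (1.960/0.07)² = 190.60
Round up: n = 191.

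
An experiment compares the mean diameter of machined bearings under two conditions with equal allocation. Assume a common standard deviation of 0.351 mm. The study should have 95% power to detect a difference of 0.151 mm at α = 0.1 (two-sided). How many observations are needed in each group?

For two equal groups, n per group = 2·((z_{α/2} + z_β)·σ/δ)².
z_{α/2} = 1.645; z_β = 1.645 (power 95%).
n = 2 × (3.290 × 0.351 / 0.151)² = 2 × 58.49 = 116.98
Round up: n = 117 per group.

117 per group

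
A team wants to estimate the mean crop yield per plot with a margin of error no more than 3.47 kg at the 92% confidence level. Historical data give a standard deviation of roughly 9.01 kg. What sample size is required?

For a mean, the margin of error is E = z·σ/√n, so n = (zσ/E)².
At 92% confidence, z = 1.751.
n = (1.751 × 9.01 / 3.47)² = 20.67
Round up: n = 21.

21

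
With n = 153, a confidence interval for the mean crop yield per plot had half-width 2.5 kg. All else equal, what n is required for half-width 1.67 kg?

Margin of error scales as 1/√n, so n₂ = n₁·(E₁/E₂)².
n₂ = 153 × (2.5/1.67)² = 153 × 2.241 = 342.87
Round up: n₂ = 343.

343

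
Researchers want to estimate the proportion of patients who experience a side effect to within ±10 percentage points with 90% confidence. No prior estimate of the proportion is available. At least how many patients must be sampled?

For a proportion with margin E = 0.1 at 90% confidence, z = 1.645.
With no prior estimate, use p = 0.5, which maximizes p(1−p) at 0.25.
n = 0.25 × (z/E)² = 0.25 × (1.645/0.1)² = 67.65
Round up: n = 68.

n = 68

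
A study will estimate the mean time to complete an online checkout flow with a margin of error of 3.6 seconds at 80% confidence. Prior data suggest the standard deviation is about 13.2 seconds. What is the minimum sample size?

23

For a mean, the margin of error is E = z·σ/√n, so n = (zσ/E)².
At 80% confidence, z = 1.282.
n = (1.282 × 13.2 / 3.6)² = 22.10
Round up: n = 23.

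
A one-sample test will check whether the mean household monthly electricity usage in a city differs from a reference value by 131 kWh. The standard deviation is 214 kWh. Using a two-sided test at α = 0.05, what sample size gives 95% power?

35

For a one-sample z-test, n = ((z_{α/2} + z_β)·σ/δ)².
z_{α/2} = 1.960 (two-sided α = 0.05); z_β = 1.645 (power 95% → β = 0.05).
n = (3.605 × 214 / 131)² = 34.68
Round up: n = 35.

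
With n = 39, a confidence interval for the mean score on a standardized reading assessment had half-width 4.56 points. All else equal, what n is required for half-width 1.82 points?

Margin of error scales as 1/√n, so n₂ = n₁·(E₁/E₂)².
n₂ = 39 × (4.56/1.82)² = 39 × 6.278 = 244.84
Round up: n₂ = 245.

245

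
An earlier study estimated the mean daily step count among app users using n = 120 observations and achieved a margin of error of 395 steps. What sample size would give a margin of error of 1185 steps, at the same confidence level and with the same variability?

Margin of error scales as 1/√n, so n₂ = n₁·(E₁/E₂)².
n₂ = 120 × (395/1185)² = 120 × 0.1111 = 13.33
Round up: n₂ = 14.

14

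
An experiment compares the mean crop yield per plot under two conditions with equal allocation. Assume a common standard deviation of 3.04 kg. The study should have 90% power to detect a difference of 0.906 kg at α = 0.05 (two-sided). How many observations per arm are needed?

For two equal groups, n per group = 2·((z_{α/2} + z_β)·σ/δ)².
z_{α/2} = 1.960; z_β = 1.282 (power 90%).
n = 2 × (3.242 × 3.04 / 0.906)² = 2 × 118.34 = 236.68
Round up: n = 237 per group.

237 per group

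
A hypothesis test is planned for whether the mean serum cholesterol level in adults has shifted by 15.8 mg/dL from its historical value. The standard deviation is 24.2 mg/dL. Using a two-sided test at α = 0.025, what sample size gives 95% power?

36

For a one-sample z-test, n = ((z_{α/2} + z_β)·σ/δ)².
z_{α/2} = 2.241 (two-sided α = 0.025); z_β = 1.645 (power 95% → β = 0.05).
n = (3.886 × 24.2 / 15.8)² = 35.43
Round up: n = 36.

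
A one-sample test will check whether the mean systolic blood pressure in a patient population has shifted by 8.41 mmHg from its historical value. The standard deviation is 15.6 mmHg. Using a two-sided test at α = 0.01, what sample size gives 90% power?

52

For a one-sample z-test, n = ((z_{α/2} + z_β)·σ/δ)².
z_{α/2} = 2.576 (two-sided α = 0.01); z_β = 1.282 (power 90% → β = 0.1).
n = (3.858 × 15.6 / 8.41)² = 51.21
Round up: n = 52.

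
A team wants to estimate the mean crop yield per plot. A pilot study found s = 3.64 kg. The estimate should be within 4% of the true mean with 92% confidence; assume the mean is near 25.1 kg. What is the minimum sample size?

41

For a mean, the margin of error is E = z·σ/√n, so n = (zσ/E)².
At 92% confidence, z = 1.751.
E = 4% of 25.1 = 1.004 kg.
n = (1.751 × 3.64 / 1.004)² = 40.30
Round up: n = 41.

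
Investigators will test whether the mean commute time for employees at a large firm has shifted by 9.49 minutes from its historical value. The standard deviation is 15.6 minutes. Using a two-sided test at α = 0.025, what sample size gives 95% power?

For a one-sample z-test, n = ((z_{α/2} + z_β)·σ/δ)².
z_{α/2} = 2.241 (two-sided α = 0.025); z_β = 1.645 (power 95% → β = 0.05).
n = (3.886 × 15.6 / 9.49)² = 40.81
Round up: n = 41.

n = 41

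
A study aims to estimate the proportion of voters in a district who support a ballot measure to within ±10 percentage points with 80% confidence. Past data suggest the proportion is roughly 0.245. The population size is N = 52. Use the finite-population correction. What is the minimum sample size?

For a proportion with margin E = 0.1 at 80% confidence, z = 1.282.
n = p̂(1−p̂)(z/E)² = 0.245 × 0.755 × (1.282/0.1)² = 30.40 — call this n₀.
Finite-population correction with N = 52: n = n₀ / (1 + (n₀−1)/N) = 30.40 / 1.565 = 19.42
Round up: n = 20.

20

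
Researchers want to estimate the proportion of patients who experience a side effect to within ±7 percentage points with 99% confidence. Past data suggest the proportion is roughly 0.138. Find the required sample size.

For a proportion with margin E = 0.07 at 99% confidence, z = 2.576.
n = p̂(1−p̂)(z/E)² = 0.138 × 0.862 × (2.576/0.07)² = 161.09
Round up: n = 162.

162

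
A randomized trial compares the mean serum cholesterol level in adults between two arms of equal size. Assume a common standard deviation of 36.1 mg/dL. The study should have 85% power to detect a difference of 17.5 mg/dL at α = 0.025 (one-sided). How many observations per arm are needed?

For two equal groups, n per group = 2·((z_α + z_β)·σ/δ)².
z_α = 1.960; z_β = 1.036 (power 85%).
n = 2 × (2.996 × 36.1 / 17.5)² = 2 × 38.20 = 76.40
Round up: n = 77 per group.

77 per group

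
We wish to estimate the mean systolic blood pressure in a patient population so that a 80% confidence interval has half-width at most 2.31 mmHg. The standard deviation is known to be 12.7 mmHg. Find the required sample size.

For a mean, the margin of error is E = z·σ/√n, so n = (zσ/E)².
At 80% confidence, z = 1.282.
n = (1.282 × 12.7 / 2.31)² = 49.68
Round up: n = 50.

50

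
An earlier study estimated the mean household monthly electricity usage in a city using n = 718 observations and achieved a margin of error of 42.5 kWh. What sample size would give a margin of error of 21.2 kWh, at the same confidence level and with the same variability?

2886

Margin of error scales as 1/√n, so n₂ = n₁·(E₁/E₂)².
n₂ = 718 × (42.5/21.2)² = 718 × 4.019 = 2885.64
Round up: n₂ = 2886.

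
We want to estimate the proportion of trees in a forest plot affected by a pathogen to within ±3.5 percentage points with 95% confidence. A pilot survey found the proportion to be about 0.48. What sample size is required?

n = 783

For a proportion with margin E = 0.035 at 95% confidence, z = 1.960.
n = p̂(1−p̂)(z/E)² = 0.48 × 0.52 × (1.960/0.035)² = 782.75
Round up: n = 783.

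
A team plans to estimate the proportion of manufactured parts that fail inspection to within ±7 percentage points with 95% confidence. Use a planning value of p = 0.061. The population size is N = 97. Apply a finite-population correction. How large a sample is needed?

31

For a proportion with margin E = 0.07 at 95% confidence, z = 1.960.
n = p̂(1−p̂)(z/E)² = 0.061 × 0.939 × (1.960/0.07)² = 44.91 — call this n₀.
Finite-population correction with N = 97: n = n₀ / (1 + (n₀−1)/N) = 44.91 / 1.453 = 30.91
Round up: n = 31.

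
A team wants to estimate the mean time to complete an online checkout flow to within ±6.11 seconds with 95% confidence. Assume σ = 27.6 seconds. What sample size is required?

79

For a mean, the margin of error is E = z·σ/√n, so n = (zσ/E)².
At 95% confidence, z = 1.960.
n = (1.960 × 27.6 / 6.11)² = 78.39
Round up: n = 79.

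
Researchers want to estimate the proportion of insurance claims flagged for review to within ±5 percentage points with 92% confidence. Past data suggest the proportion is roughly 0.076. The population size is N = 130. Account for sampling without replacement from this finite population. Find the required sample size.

For a proportion with margin E = 0.05 at 92% confidence, z = 1.751.
n = p̂(1−p̂)(z/E)² = 0.076 × 0.924 × (1.751/0.05)² = 86.12 — call this n₀.
Finite-population correction with N = 130: n = n₀ / (1 + (n₀−1)/N) = 86.12 / 1.655 = 52.04
Round up: n = 53.

n = 53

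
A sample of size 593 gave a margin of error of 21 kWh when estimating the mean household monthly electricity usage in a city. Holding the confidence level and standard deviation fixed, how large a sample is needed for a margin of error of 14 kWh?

Margin of error scales as 1/√n, so n₂ = n₁·(E₁/E₂)².
n₂ = 593 × (21/14)² = 593 × 2.25 = 1334.25
Round up: n₂ = 1335.

n = 1335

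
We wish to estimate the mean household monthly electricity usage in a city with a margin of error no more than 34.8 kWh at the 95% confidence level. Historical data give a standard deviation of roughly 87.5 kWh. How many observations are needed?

n = 25

For a mean, the margin of error is E = z·σ/√n, so n = (zσ/E)².
At 95% confidence, z = 1.960.
n = (1.960 × 87.5 / 34.8)² = 24.29
Round up: n = 25.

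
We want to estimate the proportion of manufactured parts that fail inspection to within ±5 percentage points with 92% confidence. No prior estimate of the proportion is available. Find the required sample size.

307

For a proportion with margin E = 0.05 at 92% confidence, z = 1.751.
With no prior estimate, use p = 0.5, which maximizes p(1−p) at 0.25.
n = 0.25 × (z/E)² = 0.25 × (1.751/0.05)² = 306.60
Round up: n = 307.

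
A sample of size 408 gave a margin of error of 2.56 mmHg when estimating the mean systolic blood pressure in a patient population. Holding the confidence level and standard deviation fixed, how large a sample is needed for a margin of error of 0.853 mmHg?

3675

Margin of error scales as 1/√n, so n₂ = n₁·(E₁/E₂)².
n₂ = 408 × (2.56/0.853)² = 408 × 9.007 = 3674.86
Round up: n₂ = 3675.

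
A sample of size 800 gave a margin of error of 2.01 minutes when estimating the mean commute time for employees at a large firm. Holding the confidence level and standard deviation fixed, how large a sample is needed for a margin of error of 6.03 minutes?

Margin of error scales as 1/√n, so n₂ = n₁·(E₁/E₂)².
n₂ = 800 × (2.01/6.03)² = 800 × 0.1111 = 88.88
Round up: n₂ = 89.

89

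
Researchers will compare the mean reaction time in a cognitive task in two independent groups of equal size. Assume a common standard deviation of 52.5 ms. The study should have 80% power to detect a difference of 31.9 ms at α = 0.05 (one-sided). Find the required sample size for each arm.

34 per group

For two equal groups, n per group = 2·((z_α + z_β)·σ/δ)².
z_α = 1.645; z_β = 0.842 (power 80%).
n = 2 × (2.487 × 52.5 / 31.9)² = 2 × 16.75 = 33.50
Round up: n = 34 per group.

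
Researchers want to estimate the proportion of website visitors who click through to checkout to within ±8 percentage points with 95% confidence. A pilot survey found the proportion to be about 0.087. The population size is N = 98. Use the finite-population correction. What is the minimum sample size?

For a proportion with margin E = 0.08 at 95% confidence, z = 1.960.
n = p̂(1−p̂)(z/E)² = 0.087 × 0.913 × (1.960/0.08)² = 47.68 — call this n₀.
Finite-population correction with N = 98: n = n₀ / (1 + (n₀−1)/N) = 47.68 / 1.476 = 32.30
Round up: n = 33.

33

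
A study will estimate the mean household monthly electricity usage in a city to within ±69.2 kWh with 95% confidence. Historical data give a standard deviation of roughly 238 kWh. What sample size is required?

46

For a mean, the margin of error is E = z·σ/√n, so n = (zσ/E)².
At 95% confidence, z = 1.960.
n = (1.960 × 238 / 69.2)² = 45.44
Round up: n = 46.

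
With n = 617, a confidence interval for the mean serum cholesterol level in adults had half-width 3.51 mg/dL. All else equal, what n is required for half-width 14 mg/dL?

Margin of error scales as 1/√n, so n₂ = n₁·(E₁/E₂)².
n₂ = 617 × (3.51/14)² = 617 × 0.06286 = 38.78
Round up: n₂ = 39.

39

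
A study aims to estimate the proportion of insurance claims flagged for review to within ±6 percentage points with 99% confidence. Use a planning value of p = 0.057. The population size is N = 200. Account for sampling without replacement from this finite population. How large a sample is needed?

67

For a proportion with margin E = 0.06 at 99% confidence, z = 2.576.
n = p̂(1−p̂)(z/E)² = 0.057 × 0.943 × (2.576/0.06)² = 99.08 — call this n₀.
Finite-population correction with N = 200: n = n₀ / (1 + (n₀−1)/N) = 99.08 / 1.49 = 66.50
Round up: n = 67.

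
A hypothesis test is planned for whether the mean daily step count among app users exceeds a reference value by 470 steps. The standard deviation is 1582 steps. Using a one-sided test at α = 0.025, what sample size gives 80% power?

89

For a one-sample z-test, n = ((z_α + z_β)·σ/δ)².
z_α = 1.960 (one-sided α = 0.025); z_β = 0.842 (power 80% → β = 0.2).
n = (2.802 × 1582 / 470)² = 88.95
Round up: n = 89.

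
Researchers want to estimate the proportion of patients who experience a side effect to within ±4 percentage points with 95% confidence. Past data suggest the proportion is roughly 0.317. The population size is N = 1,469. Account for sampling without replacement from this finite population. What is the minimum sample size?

For a proportion with margin E = 0.04 at 95% confidence, z = 1.960.
n = p̂(1−p̂)(z/E)² = 0.317 × 0.683 × (1.960/0.04)² = 519.84 — call this n₀.
Finite-population correction with N = 1,469: n = n₀ / (1 + (n₀−1)/N) = 519.84 / 1.353 = 384.21
Round up: n = 385.

385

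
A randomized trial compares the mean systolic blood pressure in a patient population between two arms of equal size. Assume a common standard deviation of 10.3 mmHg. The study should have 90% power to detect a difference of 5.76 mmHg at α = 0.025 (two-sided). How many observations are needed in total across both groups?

For two equal groups, n per group = 2·((z_{α/2} + z_β)·σ/δ)².
z_{α/2} = 2.241; z_β = 1.282 (power 90%).
n = 2 × (3.523 × 10.3 / 5.76)² = 2 × 39.69 = 79.38
Round up: n = 80 per group.
Total across both groups: 2 × 80 = 160.

160 total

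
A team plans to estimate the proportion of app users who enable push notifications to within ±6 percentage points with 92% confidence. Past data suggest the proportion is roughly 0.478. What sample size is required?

213

For a proportion with margin E = 0.06 at 92% confidence, z = 1.751.
n = p̂(1−p̂)(z/E)² = 0.478 × 0.522 × (1.751/0.06)² = 212.50
Round up: n = 213.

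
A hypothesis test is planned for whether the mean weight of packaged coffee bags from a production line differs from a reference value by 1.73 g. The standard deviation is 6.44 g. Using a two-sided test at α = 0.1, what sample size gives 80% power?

86

For a one-sample z-test, n = ((z_{α/2} + z_β)·σ/δ)².
z_{α/2} = 1.645 (two-sided α = 0.1); z_β = 0.842 (power 80% → β = 0.2).
n = (2.487 × 6.44 / 1.73)² = 85.71
Round up: n = 86.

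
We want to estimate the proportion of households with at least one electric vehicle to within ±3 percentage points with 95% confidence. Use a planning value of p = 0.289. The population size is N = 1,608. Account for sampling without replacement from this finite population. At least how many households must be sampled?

n = 568

For a proportion with margin E = 0.03 at 95% confidence, z = 1.960.
n = p̂(1−p̂)(z/E)² = 0.289 × 0.711 × (1.960/0.03)² = 877.08 — call this n₀.
Finite-population correction with N = 1,608: n = n₀ / (1 + (n₀−1)/N) = 877.08 / 1.545 = 567.69
Round up: n = 568.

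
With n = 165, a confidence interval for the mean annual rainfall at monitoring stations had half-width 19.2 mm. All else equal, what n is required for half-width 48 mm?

Margin of error scales as 1/√n, so n₂ = n₁·(E₁/E₂)².
n₂ = 165 × (19.2/48)² = 165 × 0.16 = 26.40
Round up: n₂ = 27.

27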